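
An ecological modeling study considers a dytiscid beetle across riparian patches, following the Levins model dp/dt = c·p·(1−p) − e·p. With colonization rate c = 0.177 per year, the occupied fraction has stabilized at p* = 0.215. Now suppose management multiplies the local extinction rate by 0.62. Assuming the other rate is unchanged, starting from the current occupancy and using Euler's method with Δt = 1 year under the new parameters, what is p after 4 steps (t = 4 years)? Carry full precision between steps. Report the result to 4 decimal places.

Balance c(1−p*) = e gives e = 0.177×(1 − 0.21500) = 0.13894.
Starting from p₀ = 0.21500; update p ← p + (dp/dt)·Δt with the new parameters.
  1  |  dp/dt·Δt = +0.011352  |  p_1 = 0.226352
  2  |  dp/dt·Δt = +0.011496  |  p_2 = 0.237848
  3  |  dp/dt·Δt = +0.011596  |  p_3 = 0.249444
  4  |  dp/dt·Δt = +0.011650  |  p_4 = 0.261094

0.2611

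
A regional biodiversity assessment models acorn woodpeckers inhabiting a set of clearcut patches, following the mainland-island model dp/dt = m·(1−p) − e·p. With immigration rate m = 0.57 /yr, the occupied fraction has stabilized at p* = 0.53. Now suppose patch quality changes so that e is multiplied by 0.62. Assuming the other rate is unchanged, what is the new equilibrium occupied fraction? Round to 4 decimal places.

0.6452

Balance m(1−p*) = e·p* gives e = m(1−p*)/p* = 0.57×0.47000/0.53000 = 0.50547.
New p* = m/(m+e) = 0.57000/(0.57000+0.31339) = 0.64524.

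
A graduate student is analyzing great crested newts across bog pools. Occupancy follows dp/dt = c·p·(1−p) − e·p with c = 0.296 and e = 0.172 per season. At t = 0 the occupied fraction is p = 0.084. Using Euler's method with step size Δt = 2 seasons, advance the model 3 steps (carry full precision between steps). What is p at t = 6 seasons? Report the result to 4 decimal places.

0.1408

Update rule: p ← p + [c·p·(1−p) − e·p]·Δt with Δt = 2.
step 1: Δp = +0.01665, p = 0.10065
step 2: Δp = +0.01896, p = 0.11962
step 3: Δp = +0.02119, p = 0.14081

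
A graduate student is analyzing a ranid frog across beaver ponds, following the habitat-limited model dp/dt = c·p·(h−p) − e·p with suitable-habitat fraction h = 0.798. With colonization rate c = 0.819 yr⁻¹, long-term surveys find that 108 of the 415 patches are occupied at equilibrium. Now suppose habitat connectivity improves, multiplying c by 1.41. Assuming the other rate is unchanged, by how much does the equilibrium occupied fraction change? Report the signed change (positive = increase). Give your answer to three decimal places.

Observed p* = 108/415 = 0.26024.
Balance c(h−p*) = e gives e = 0.819×(0.798 − 0.26024) = 0.44043.
New p* = 0.798 − e/c = 0.798 − 0.44043/1.15479 = 0.41661.
Δp* = 0.41661 − 0.26024 = +0.15637.

0.156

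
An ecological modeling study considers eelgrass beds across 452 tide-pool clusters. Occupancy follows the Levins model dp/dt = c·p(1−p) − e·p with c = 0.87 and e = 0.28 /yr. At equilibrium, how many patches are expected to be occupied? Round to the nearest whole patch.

p* = 1 − e/c = 1 − 0.28/0.87 = 0.6782.
Expected occupied patches = N × p* = 452 × 0.6782 = 306.53 ≈ 307.

307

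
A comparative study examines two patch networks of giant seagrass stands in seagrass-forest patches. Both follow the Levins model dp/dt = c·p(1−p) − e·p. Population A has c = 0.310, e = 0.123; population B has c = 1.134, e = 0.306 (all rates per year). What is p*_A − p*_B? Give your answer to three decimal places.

-0.127

A: p*_A = 1 − 0.123/0.310 = 0.6032.
B: p*_B = 1 − 0.306/1.134 = 0.7302.
p*_A − p*_B = 0.6032 − 0.7302 = -0.1269.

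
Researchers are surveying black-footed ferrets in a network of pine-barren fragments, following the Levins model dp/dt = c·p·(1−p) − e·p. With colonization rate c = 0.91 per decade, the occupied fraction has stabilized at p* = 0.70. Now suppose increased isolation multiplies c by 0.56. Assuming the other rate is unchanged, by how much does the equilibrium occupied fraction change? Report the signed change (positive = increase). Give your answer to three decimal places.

-0.236

Balance c(1−p*) = e gives e = 0.91×(1 − 0.70000) = 0.27300.
New p* = 1 − e/c = 1 − 0.27300/0.50960 = 0.46429.
Δp* = 0.46429 − 0.70000 = -0.23571.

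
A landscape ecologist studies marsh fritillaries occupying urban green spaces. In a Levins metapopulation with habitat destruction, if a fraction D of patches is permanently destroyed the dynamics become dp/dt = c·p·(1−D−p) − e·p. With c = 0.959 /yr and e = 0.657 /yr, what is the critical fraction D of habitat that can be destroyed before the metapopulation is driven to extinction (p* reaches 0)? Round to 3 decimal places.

0.315

The nontrivial equilibrium is p* = (1−D) − e/c; extinction occurs when this hits zero.
So D_crit = 1 − e/c = 1 − 0.657/0.959 = 1 − 0.6851 = 0.3149.
This equals the undisturbed p*, a classic result of Lande's extension.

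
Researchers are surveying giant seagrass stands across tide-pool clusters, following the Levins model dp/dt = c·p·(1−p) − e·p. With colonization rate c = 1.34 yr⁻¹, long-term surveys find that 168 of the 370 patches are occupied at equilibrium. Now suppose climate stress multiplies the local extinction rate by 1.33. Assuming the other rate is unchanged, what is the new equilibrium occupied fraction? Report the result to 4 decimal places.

Observed p* = 168/370 = 0.45405.
Balance c(1−p*) = e gives e = 1.34×(1 − 0.45405) = 0.73157.
New p* = 1 − e/c = 1 − 0.97299/1.34000 = 0.27389.

0.2739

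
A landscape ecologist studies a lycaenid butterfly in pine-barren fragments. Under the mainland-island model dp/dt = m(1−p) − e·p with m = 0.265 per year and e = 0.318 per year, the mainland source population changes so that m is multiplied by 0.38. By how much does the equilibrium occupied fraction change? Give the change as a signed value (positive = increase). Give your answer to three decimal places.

-0.214

Before: p* = 0.265/(0.265+0.318) = 0.4545.
After: m = 0.1007, e = 0.318; p* = 0.1007/0.4187 = 0.2405.
Δp* = 0.2405 − 0.4545 = -0.2140.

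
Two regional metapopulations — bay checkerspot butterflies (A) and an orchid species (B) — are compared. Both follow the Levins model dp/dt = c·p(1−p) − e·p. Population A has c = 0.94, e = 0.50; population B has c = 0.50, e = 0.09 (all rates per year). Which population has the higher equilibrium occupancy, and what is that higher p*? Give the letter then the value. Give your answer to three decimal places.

B, 0.820

A: p*_A = 1 − 0.50/0.94 = 0.4681.
B: p*_B = 1 − 0.09/0.50 = 0.8200.
B is higher at 0.8200.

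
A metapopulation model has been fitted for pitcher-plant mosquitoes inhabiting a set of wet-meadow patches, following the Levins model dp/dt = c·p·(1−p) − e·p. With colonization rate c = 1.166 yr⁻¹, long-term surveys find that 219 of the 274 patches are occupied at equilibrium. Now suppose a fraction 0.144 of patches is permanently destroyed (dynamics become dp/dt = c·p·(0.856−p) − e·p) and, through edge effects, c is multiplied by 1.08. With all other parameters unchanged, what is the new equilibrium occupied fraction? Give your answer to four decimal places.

Observed p* = 219/274 = 0.79927.
Balance c(1−p*) = e gives e = 1.166×(1 − 0.79927) = 0.23405.
New p* = 0.856 − e/c = 0.856 − 0.23405/1.25928 = 0.67014.

0.6701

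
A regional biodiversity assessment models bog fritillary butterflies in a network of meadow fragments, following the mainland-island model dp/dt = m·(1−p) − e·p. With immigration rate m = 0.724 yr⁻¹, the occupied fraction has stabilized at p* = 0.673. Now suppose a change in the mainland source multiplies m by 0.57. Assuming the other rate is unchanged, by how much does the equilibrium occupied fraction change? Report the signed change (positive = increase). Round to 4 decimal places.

Balance m(1−p*) = e·p* gives e = m(1−p*)/p* = 0.724×0.32700/0.67300 = 0.35178.
New p* = m/(m+e) = 0.41268/(0.41268+0.35178) = 0.53983.
Δp* = 0.53983 − 0.67300 = -0.13317.

-0.1332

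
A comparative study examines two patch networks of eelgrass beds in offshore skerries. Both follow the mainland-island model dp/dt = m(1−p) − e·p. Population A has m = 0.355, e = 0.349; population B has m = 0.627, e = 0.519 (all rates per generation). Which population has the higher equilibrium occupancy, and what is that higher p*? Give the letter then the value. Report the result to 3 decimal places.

A: p*_A = m/(m+e) = 0.355/0.7040 = 0.5043.
B: p*_B = 0.627/1.1460 = 0.5471.
B is higher at 0.5471.

B, 0.547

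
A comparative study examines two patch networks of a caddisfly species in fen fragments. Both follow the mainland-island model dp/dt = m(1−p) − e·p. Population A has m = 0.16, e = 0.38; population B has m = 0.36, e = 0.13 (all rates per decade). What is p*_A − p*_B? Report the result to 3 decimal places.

-0.438

A: p*_A = m/(m+e) = 0.16/0.5400 = 0.2963.
B: p*_B = 0.36/0.4900 = 0.7347.
p*_A − p*_B = 0.2963 − 0.7347 = -0.4384.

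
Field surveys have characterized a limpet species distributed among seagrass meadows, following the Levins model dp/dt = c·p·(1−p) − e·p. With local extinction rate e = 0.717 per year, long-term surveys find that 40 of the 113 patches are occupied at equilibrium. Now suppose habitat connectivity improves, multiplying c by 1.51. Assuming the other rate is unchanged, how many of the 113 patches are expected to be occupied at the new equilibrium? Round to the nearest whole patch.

65

Observed p* = 40/113 = 0.35398.
Balance c(1−p*) = e gives c = e/(1 − 0.35398) = 0.717/0.64602 = 1.10987.
New p* = 1 − e/c = 1 − 0.71700/1.67590 = 0.57217.
Expected occupied = 113 × 0.57217 = 64.66 ≈ 65.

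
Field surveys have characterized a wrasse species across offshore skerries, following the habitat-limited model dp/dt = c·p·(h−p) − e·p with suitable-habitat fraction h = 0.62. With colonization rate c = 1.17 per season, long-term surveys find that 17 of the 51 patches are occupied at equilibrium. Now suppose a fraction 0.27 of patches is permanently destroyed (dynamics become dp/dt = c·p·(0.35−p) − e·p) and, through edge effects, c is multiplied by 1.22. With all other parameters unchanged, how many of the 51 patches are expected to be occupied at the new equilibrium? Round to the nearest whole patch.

6

Observed p* = 17/51 = 0.33333.
Balance c(h−p*) = e gives e = 1.17×(0.62 − 0.33333) = 0.33540.
New p* = 0.35 − e/c = 0.35 − 0.33540/1.42740 = 0.11503.
Expected occupied = 51 × 0.11503 = 5.87 ≈ 6.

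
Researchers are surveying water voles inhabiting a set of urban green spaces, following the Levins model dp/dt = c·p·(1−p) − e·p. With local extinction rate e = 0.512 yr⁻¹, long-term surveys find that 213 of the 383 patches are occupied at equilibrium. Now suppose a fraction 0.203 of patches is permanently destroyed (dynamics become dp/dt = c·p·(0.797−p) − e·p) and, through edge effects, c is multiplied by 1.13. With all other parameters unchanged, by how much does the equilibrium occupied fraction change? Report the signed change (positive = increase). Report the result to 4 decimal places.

Observed p* = 213/383 = 0.55614.
Balance c(1−p*) = e gives c = e/(1 − 0.55614) = 0.512/0.44386 = 1.15352.
New p* = 0.797 − e/c = 0.797 − 0.51200/1.30348 = 0.40421.
Δp* = 0.40421 − 0.55614 = -0.15193.

-0.1519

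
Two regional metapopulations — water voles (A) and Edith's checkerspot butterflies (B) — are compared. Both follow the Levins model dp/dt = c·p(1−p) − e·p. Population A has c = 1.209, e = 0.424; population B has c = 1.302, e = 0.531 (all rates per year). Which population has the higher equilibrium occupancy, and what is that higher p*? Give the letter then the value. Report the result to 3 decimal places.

A: p*_A = 1 − 0.424/1.209 = 0.6493.
B: p*_B = 1 − 0.531/1.302 = 0.5922.
A is higher at 0.6493.

A, 0.649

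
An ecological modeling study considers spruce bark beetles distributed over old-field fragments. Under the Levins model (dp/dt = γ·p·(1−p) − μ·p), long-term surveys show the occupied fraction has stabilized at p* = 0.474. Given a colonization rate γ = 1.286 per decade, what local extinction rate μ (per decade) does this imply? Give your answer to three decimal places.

At equilibrium γ(1−p*) = μ.
μ = 1.286 × (1 − 0.474) = 1.286 × 0.5260 = 0.6764.

0.676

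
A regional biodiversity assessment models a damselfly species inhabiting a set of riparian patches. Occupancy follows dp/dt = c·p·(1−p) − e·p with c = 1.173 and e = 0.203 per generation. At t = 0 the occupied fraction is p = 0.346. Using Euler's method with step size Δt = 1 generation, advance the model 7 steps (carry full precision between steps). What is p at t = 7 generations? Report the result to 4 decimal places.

0.8269

Update rule: p ← p + [c·p·(1−p) − e·p]·Δt with Δt = 1.
  1  |  dp/dt·Δt = +0.195193  |  p_1 = 0.541193
  2  |  dp/dt·Δt = +0.181397  |  p_2 = 0.722590
  3  |  dp/dt·Δt = +0.088446  |  p_3 = 0.811037
  4  |  dp/dt·Δt = +0.015129  |  p_4 = 0.826166
  5  |  dp/dt·Δt = +0.000750  |  p_5 = 0.826916
  6  |  dp/dt·Δt = +0.000023  |  p_6 = 0.826939
  7  |  dp/dt·Δt = +0.000001  |  p_7 = 0.826939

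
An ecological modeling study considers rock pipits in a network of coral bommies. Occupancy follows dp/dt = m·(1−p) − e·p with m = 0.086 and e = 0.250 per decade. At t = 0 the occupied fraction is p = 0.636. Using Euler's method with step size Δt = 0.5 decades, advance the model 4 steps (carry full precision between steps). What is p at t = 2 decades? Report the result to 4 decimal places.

0.4381

Update rule: p ← p + [m·(1−p) − e·p]·Δt with Δt = 0.5.
p: 0.63600 → 0.57215  (Δp = -0.06385)
p: 0.57215 → 0.51903  (Δp = -0.05312)
p: 0.51903 → 0.47483  (Δp = -0.04420)
p: 0.47483 → 0.43806  (Δp = -0.03677)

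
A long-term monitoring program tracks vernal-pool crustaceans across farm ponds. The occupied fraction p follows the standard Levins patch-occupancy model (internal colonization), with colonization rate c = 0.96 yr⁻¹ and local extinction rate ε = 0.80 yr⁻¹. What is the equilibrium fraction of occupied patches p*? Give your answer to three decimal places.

0.167

At equilibrium, colonization balances extinction: c·p*·(1−p*) = ε·p*.
So p* = 1 − ε/c = 1 − 0.80/0.96 = 1 − 0.8333 = 0.1667.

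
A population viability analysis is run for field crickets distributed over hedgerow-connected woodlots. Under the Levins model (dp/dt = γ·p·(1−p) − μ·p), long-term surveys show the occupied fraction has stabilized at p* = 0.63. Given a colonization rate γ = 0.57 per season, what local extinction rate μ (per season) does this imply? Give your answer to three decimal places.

At equilibrium γ(1−p*) = μ.
μ = 0.57 × (1 − 0.63) = 0.57 × 0.3700 = 0.2109.

0.211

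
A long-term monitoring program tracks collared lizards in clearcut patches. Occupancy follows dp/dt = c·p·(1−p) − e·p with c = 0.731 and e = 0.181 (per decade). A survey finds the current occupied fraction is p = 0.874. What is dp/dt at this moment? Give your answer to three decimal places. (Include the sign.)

-0.078

Colonization term: c·p·(1−p) = 0.731×0.874×0.1260 = 0.08050.
Extinction term: e·p = 0.15819.
dp/dt = 0.08050 − 0.15819 = -0.07769.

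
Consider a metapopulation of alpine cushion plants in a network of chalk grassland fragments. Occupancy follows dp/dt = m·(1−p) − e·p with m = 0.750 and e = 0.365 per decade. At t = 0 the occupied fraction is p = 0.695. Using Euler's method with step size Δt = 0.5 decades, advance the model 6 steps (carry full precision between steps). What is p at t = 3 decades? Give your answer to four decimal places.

Update rule: p ← p + [m·(1−p) − e·p]·Δt with Δt = 0.5.
step 1: Δp = -0.01246, p = 0.68254
step 2: Δp = -0.00551, p = 0.67702
step 3: Δp = -0.00244, p = 0.67458
step 4: Δp = -0.00108, p = 0.67350
step 5: Δp = -0.00048, p = 0.67302
step 6: Δp = -0.00021, p = 0.67281

0.6728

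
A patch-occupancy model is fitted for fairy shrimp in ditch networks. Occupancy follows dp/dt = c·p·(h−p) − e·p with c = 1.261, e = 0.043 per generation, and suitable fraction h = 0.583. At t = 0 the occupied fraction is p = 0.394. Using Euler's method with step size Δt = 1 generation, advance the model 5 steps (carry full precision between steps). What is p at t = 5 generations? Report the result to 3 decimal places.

0.548

Update rule: p ← p + [c·p·(h−p) − e·p]·Δt with Δt = 1.
t = 1: p = 0.39400 + (+0.07696) = 0.47096
t = 2: p = 0.47096 + (+0.04629) = 0.51725
t = 3: p = 0.51725 + (+0.02065) = 0.53789
t = 4: p = 0.53789 + (+0.00747) = 0.54536
t = 5: p = 0.54536 + (+0.00244) = 0.54779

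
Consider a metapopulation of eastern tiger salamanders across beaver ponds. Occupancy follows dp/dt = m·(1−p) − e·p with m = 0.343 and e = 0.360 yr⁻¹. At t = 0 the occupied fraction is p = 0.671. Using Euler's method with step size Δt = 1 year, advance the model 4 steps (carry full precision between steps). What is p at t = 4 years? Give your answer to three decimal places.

Update rule: p ← p + [m·(1−p) − e·p]·Δt with Δt = 1.
step 1: Δp = -0.12871, p = 0.54229
step 2: Δp = -0.03823, p = 0.50406
step 3: Δp = -0.01135, p = 0.49271
step 4: Δp = -0.00337, p = 0.48933

0.489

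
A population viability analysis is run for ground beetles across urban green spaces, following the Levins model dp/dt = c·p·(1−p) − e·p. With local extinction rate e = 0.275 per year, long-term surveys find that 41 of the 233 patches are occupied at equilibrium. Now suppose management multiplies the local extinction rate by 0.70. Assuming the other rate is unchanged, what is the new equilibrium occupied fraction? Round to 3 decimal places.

Observed p* = 41/233 = 0.17597.
Balance c(1−p*) = e gives c = e/(1 − 0.17597) = 0.275/0.82403 = 0.33373.
New p* = 1 − e/c = 1 − 0.19250/0.33373 = 0.42319.

0.423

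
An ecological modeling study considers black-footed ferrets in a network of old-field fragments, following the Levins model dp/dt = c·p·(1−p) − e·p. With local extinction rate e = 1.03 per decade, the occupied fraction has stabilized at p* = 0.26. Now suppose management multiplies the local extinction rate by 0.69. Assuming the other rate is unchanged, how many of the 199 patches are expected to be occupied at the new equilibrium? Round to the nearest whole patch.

Balance c(1−p*) = e gives c = e/(1 − 0.26000) = 1.03/0.74000 = 1.39189.
New p* = 1 − e/c = 1 − 0.71070/1.39189 = 0.48940.
Expected occupied = 199 × 0.48940 = 97.39 ≈ 97.

97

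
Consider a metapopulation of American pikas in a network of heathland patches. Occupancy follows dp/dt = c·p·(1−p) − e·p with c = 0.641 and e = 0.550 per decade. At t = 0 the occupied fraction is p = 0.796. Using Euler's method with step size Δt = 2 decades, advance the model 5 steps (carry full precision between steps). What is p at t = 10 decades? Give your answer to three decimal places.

0.136

Update rule: p ← p + [c·p·(1−p) − e·p]·Δt with Δt = 2.
step 1: Δp = -0.66742, p = 0.12858
step 2: Δp = +0.00221, p = 0.13078
step 3: Δp = +0.00187, p = 0.13266
step 4: Δp = +0.00158, p = 0.13424
step 5: Δp = +0.00133, p = 0.13557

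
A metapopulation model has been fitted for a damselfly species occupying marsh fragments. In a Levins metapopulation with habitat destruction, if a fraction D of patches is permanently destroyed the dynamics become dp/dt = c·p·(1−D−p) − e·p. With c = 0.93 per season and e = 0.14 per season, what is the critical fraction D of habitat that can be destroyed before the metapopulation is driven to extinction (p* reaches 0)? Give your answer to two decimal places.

The nontrivial equilibrium is p* = (1−D) − e/c; extinction occurs when this hits zero.
So D_crit = 1 − e/c = 1 − 0.14/0.93 = 1 − 0.1505 = 0.8495.
This equals the undisturbed p*, a classic result of Lande's extension.

0.85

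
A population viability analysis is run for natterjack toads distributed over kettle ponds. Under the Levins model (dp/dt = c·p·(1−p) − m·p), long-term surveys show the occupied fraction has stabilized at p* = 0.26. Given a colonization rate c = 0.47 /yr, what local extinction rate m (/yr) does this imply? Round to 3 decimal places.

0.348

At equilibrium c(1−p*) = m.
m = 0.47 × (1 − 0.26) = 0.47 × 0.7400 = 0.3478.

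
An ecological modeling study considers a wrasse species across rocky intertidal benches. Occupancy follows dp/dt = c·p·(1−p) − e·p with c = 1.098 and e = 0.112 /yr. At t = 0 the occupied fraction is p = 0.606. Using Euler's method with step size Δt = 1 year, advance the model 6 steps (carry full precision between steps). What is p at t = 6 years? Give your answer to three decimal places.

0.898

Update rule: p ← p + [c·p·(1−p) − e·p]·Δt with Δt = 1.
t = 1: p = 0.60600 + (+0.19429) = 0.80029
t = 2: p = 0.80029 + (+0.08586) = 0.88615
t = 3: p = 0.88615 + (+0.01153) = 0.89768
t = 4: p = 0.89768 + (+0.00032) = 0.89799
t = 5: p = 0.89799 + (+0.00000) = 0.89800
t = 6: p = 0.89800 + (+0.00000) = 0.89800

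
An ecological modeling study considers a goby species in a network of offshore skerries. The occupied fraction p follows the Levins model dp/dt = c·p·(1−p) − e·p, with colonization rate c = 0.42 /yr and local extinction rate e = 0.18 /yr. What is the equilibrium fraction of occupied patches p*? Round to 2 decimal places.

At equilibrium, colonization balances extinction: c·p*·(1−p*) = e·p*.
So p* = 1 − e/c = 1 − 0.18/0.42 = 1 − 0.4286 = 0.5714.

0.57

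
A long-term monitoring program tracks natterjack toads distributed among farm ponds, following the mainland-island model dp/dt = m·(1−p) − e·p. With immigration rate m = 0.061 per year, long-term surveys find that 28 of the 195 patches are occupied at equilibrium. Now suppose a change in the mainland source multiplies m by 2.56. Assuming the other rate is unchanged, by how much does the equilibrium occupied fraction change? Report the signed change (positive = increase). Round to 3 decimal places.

0.157

Observed p* = 28/195 = 0.14359.
Balance m(1−p*) = e·p* gives e = m(1−p*)/p* = 0.061×0.85641/0.14359 = 0.36382.
New p* = m/(m+e) = 0.15616/(0.15616+0.36382) = 0.30032.
Δp* = 0.30032 − 0.14359 = +0.15673.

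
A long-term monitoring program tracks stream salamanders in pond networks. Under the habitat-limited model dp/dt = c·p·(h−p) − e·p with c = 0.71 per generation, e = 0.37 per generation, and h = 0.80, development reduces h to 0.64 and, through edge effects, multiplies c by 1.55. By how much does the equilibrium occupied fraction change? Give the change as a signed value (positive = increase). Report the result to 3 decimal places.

0.025

Before: p* = h − e/c = 0.80 − 0.37/0.71 = 0.80 − 0.5211 = 0.2789.
After: c = 1.1005, e = 0.37, h = 0.64; p* = 0.64 − 0.37/1.1005 = 0.3038.
Δp* = 0.3038 − 0.2789 = +0.0249.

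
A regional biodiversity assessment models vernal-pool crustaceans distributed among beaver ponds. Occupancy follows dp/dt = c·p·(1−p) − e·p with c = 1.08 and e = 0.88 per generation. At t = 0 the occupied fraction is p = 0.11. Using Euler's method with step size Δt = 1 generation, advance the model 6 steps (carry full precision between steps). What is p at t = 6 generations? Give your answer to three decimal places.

0.155

Update rule: p ← p + [c·p·(1−p) − e·p]·Δt with Δt = 1.
t = 1: p = 0.11000 + (+0.00893) = 0.11893
t = 2: p = 0.11893 + (+0.00851) = 0.12744
t = 3: p = 0.12744 + (+0.00795) = 0.13539
t = 4: p = 0.13539 + (+0.00728) = 0.14267
t = 5: p = 0.14267 + (+0.00655) = 0.14922
t = 6: p = 0.14922 + (+0.00580) = 0.15502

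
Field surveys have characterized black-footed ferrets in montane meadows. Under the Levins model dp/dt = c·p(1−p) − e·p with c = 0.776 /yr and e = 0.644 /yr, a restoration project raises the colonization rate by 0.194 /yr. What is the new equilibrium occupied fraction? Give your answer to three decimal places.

Before: p* = 1 − 0.644/0.776 = 0.1701.
After the change, c = 0.97, e = 0.644, so p* = 1 − 0.644/0.97 = 0.3361.

0.336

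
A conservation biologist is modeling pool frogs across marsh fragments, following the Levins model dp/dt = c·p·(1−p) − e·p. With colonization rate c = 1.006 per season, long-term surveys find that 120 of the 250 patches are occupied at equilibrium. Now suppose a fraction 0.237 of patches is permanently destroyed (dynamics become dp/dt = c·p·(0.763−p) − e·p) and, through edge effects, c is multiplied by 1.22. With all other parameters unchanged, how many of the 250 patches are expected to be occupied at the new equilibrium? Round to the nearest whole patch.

84

Observed p* = 120/250 = 0.48000.
Balance c(1−p*) = e gives e = 1.006×(1 − 0.48000) = 0.52312.
New p* = 0.763 − e/c = 0.763 − 0.52312/1.22732 = 0.33677.
Expected occupied = 250 × 0.33677 = 84.19 ≈ 84.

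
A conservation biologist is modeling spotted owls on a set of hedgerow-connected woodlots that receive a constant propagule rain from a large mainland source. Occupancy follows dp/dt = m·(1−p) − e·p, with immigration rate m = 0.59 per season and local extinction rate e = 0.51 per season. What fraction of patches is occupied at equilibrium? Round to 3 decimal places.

0.536

At equilibrium the propagule rain into empty patches balances local extinction: m(1−p*) = e·p*.
p* = m/(m+e) = 0.59/(0.59+0.51) = 0.59/1.1000 = 0.5364.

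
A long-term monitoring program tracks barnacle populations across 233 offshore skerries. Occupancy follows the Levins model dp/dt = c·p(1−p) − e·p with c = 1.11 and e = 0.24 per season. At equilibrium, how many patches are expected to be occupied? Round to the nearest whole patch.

183

p* = 1 − e/c = 1 − 0.24/1.11 = 0.7838.
Expected occupied patches = N × p* = 233 × 0.7838 = 182.62 ≈ 183.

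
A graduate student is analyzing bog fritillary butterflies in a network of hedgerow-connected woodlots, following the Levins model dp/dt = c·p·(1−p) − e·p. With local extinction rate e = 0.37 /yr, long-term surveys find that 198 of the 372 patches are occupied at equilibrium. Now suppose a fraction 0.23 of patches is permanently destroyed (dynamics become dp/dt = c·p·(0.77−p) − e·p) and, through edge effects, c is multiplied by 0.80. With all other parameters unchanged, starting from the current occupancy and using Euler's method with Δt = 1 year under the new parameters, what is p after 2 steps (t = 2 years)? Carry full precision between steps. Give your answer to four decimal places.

Observed p* = 198/372 = 0.53226.
Balance c(1−p*) = e gives c = e/(1 − 0.53226) = 0.37/0.46774 = 0.79103.
Starting from p₀ = 0.53226; update p ← p + (dp/dt)·Δt with the new parameters.
p: 0.53226 → 0.41540  (Δp = -0.11686)
p: 0.41540 → 0.35492  (Δp = -0.06048)

0.3549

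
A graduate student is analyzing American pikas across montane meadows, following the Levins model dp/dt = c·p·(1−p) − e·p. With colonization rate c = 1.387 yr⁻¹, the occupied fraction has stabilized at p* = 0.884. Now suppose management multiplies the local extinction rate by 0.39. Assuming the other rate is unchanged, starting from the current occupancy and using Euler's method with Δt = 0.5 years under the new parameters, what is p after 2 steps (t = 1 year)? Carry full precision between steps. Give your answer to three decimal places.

0.945

Balance c(1−p*) = e gives e = 1.387×(1 − 0.88400) = 0.16089.
Starting from p₀ = 0.88400; update p ← p + (dp/dt)·Δt with the new parameters.
step 1: Δp = +0.04338, p = 0.92738
step 2: Δp = +0.01761, p = 0.94499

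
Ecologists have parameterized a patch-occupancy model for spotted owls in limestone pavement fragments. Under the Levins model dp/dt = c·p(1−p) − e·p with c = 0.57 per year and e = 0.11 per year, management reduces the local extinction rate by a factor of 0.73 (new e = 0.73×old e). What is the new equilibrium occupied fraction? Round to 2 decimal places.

Before: p* = 1 − 0.11/0.57 = 0.8070.
After the change, c = 0.57, e = 0.0803, so p* = 1 − 0.0803/0.57 = 0.8591.

0.86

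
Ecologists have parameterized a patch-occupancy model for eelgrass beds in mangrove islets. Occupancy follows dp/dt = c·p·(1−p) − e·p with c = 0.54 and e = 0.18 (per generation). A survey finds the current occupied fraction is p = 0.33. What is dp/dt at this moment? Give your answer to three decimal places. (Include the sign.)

0.060

Colonization term: c·p·(1−p) = 0.54×0.33×0.6700 = 0.11939.
Extinction term: e·p = 0.05940.
dp/dt = 0.11939 − 0.05940 = 0.05999.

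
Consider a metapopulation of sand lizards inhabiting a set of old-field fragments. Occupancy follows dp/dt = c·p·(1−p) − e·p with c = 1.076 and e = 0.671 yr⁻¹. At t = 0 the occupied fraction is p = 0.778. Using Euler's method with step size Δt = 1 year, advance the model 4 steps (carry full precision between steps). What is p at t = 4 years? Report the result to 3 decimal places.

0.387

Update rule: p ← p + [c·p·(1−p) − e·p]·Δt with Δt = 1.
step 1: Δp = -0.33620, p = 0.44180
step 2: Δp = -0.03109, p = 0.41071
step 3: Δp = -0.01516, p = 0.39554
step 4: Δp = -0.00815, p = 0.38739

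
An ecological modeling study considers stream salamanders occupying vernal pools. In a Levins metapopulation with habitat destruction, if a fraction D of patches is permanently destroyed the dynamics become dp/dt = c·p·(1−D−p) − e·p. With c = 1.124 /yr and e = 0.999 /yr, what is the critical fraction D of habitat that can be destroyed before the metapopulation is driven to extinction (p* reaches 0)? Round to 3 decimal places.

0.111

The nontrivial equilibrium is p* = (1−D) − e/c; extinction occurs when this hits zero.
So D_crit = 1 − e/c = 1 − 0.999/1.124 = 1 − 0.8888 = 0.1112.
Note this equals the original equilibrium occupancy — the Levins extinction-debt result.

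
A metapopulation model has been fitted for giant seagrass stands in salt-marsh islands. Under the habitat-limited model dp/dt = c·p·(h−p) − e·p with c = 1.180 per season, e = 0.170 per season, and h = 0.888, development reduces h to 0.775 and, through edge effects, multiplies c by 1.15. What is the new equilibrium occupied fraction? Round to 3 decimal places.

0.650

Before: p* = h − e/c = 0.888 − 0.170/1.180 = 0.888 − 0.1441 = 0.7439.
After: c = 1.357, e = 0.17, h = 0.775; p* = 0.775 − 0.17/1.357 = 0.6497.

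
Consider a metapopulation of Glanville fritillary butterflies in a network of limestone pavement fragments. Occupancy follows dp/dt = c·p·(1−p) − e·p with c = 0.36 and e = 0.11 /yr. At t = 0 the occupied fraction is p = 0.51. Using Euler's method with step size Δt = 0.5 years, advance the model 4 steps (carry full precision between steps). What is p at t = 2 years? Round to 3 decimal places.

Update rule: p ← p + [c·p·(1−p) − e·p]·Δt with Δt = 0.5.
p: 0.51000 → 0.52693  (Δp = +0.01693)
p: 0.52693 → 0.54282  (Δp = +0.01589)
p: 0.54282 → 0.55764  (Δp = +0.01481)
p: 0.55764 → 0.57137  (Δp = +0.01373)

0.571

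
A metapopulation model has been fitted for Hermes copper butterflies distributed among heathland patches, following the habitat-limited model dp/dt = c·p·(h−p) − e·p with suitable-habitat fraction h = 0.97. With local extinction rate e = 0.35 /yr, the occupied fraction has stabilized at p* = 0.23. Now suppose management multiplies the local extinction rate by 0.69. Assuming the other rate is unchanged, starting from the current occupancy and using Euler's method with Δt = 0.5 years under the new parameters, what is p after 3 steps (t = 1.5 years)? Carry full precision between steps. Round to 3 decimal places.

0.267

Balance c(h−p*) = e gives c = e/(0.97 − 0.23000) = 0.35/0.74000 = 0.47297.
Starting from p₀ = 0.23000; update p ← p + (dp/dt)·Δt with the new parameters.
step 1: Δp = +0.01248, p = 0.24248
step 2: Δp = +0.01244, p = 0.25492
step 3: Δp = +0.01233, p = 0.26724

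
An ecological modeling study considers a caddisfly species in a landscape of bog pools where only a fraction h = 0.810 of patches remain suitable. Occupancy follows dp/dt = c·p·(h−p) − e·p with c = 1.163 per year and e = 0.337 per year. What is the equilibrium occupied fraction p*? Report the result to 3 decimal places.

0.520

Setting dp/dt = 0 and dividing by p* gives c·(h−p*) = e.
So p* = h − e/c = 0.810 − 0.337/1.163 = 0.810 − 0.2898 = 0.5202.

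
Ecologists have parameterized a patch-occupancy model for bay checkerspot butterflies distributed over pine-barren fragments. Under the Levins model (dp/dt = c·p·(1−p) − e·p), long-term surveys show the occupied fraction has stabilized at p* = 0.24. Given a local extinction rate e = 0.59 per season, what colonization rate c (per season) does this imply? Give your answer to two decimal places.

0.78

At equilibrium c(1−p*) = e, so c = e/(1−p*).
c = 0.59/(1 − 0.24) = 0.59/0.7600 = 0.7763.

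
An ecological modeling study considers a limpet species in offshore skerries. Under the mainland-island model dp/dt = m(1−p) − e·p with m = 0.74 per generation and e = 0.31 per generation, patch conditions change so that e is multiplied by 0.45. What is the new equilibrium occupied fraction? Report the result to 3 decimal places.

0.841

Before: p* = 0.74/(0.74+0.31) = 0.7048.
After: m = 0.74, e = 0.1395; p* = 0.74/0.8795 = 0.8414.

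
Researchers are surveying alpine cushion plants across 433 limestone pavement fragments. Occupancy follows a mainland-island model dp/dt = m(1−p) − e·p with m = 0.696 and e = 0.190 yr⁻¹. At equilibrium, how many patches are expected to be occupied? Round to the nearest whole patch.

p* = m/(m+e) = 0.696/0.8860 = 0.7856.
Expected occupied patches = N × p* = 433 × 0.7856 = 340.14 ≈ 340.

340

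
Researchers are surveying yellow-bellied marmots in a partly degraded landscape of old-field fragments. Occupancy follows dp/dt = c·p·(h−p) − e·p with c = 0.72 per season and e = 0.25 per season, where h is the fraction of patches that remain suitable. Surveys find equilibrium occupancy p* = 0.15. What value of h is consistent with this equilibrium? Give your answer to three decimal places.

0.497

At equilibrium c(h−p*) = e, so h = p* + e/c.
h = 0.15 + 0.25/0.72 = 0.15 + 0.3472 = 0.4972.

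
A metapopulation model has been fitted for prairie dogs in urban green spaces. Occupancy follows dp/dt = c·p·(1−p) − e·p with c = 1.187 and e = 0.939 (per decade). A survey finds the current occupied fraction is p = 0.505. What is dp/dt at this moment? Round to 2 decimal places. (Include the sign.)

Colonization term: c·p·(1−p) = 1.187×0.505×0.4950 = 0.29672.
Extinction term: e·p = 0.47419.
dp/dt = 0.29672 − 0.47419 = -0.17747.

-0.18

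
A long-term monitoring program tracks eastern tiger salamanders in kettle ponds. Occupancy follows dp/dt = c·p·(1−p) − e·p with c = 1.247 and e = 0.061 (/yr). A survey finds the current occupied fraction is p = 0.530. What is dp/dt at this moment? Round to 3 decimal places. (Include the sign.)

0.278

Colonization term: c·p·(1−p) = 1.247×0.530×0.4700 = 0.31063.
Extinction term: e·p = 0.03233.
dp/dt = 0.31063 − 0.03233 = 0.27830.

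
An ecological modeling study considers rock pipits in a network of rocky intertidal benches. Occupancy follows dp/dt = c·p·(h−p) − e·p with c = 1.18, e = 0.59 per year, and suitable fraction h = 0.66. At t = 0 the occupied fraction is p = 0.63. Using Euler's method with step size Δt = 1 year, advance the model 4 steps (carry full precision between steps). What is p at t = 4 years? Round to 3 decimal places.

Update rule: p ← p + [c·p·(h−p) − e·p]·Δt with Δt = 1.
  1  |  dp/dt·Δt = -0.349398  |  p_1 = 0.280602
  2  |  dp/dt·Δt = -0.039933  |  p_2 = 0.240669
  3  |  dp/dt·Δt = -0.022909  |  p_3 = 0.217760
  4  |  dp/dt·Δt = -0.014842  |  p_4 = 0.202918

0.203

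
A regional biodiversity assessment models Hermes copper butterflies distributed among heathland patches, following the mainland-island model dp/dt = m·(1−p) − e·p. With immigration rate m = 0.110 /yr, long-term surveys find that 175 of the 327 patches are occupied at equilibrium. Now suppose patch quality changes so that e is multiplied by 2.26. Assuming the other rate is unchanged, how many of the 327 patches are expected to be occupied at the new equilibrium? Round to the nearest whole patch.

Observed p* = 175/327 = 0.53517.
Balance m(1−p*) = e·p* gives e = m(1−p*)/p* = 0.110×0.46483/0.53517 = 0.09554.
New p* = m/(m+e) = 0.11000/(0.11000+0.21592) = 0.33751.
Expected occupied = 327 × 0.33751 = 110.37 ≈ 110.

110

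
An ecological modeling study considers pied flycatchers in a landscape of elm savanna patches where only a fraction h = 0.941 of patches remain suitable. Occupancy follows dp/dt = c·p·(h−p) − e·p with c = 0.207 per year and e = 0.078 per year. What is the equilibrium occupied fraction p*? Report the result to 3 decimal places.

Setting dp/dt = 0 and dividing by p* gives c·(h−p*) = e.
So p* = h − e/c = 0.941 − 0.078/0.207 = 0.941 − 0.3768 = 0.5642.

0.564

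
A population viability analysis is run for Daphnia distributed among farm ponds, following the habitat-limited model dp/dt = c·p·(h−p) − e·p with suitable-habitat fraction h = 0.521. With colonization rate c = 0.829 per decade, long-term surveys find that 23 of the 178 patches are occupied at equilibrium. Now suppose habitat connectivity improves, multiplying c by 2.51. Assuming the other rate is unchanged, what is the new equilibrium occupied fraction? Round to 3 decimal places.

Observed p* = 23/178 = 0.12921.
Balance c(h−p*) = e gives e = 0.829×(0.521 − 0.12921) = 0.32479.
New p* = 0.521 − e/c = 0.521 − 0.32479/2.08079 = 0.36491.

0.365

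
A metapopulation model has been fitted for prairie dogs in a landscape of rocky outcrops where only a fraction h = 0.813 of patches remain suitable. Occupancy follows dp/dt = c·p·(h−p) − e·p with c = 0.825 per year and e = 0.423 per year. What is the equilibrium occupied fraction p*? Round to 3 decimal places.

0.300

Setting dp/dt = 0 and dividing by p* gives c·(h−p*) = e.
So p* = h − e/c = 0.813 − 0.423/0.825 = 0.813 − 0.5127 = 0.3003.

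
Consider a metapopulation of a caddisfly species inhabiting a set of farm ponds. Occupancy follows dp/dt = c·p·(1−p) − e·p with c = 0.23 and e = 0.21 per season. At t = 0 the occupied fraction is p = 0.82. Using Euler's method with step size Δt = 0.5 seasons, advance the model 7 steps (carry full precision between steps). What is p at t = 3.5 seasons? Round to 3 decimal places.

0.509

Update rule: p ← p + [c·p·(1−p) − e·p]·Δt with Δt = 0.5.
t = 0.5: p = 0.82000 + (-0.06913) = 0.75087
t = 1: p = 0.75087 + (-0.05733) = 0.69354
t = 1.5: p = 0.69354 + (-0.04838) = 0.64516
t = 2: p = 0.64516 + (-0.04142) = 0.60375
t = 2.5: p = 0.60375 + (-0.03588) = 0.56787
t = 3: p = 0.56787 + (-0.03141) = 0.53646
t = 3.5: p = 0.53646 + (-0.02773) = 0.50873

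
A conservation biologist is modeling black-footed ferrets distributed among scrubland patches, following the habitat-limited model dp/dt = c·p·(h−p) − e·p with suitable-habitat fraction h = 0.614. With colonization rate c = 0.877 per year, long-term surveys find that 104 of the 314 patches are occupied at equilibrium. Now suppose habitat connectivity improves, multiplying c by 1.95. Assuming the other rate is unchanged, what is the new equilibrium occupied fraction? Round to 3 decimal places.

0.469

Observed p* = 104/314 = 0.33121.
Balance c(h−p*) = e gives e = 0.877×(0.614 − 0.33121) = 0.24801.
New p* = 0.614 − e/c = 0.614 − 0.24801/1.71015 = 0.46898.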